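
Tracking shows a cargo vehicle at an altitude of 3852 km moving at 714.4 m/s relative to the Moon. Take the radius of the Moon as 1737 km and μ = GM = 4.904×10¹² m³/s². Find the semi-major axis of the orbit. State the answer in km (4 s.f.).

r = 1737 + 3852 = 5589.0 km = 5.589×10⁶ m.
Specific orbital energy ε = v²/2 − μ/r = (714.4)²/2 − 4.904×10¹²/5.589×10⁶ = -6.223×10⁵ J/kg.
Since ε = −μ/(2a), a = −μ/(2ε) = 3.941×10⁶ m = 3940.5 km.

a ≈ 3941 km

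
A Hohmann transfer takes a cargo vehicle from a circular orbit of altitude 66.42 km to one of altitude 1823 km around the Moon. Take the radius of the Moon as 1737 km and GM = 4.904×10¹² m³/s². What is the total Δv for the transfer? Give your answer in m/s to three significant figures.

Δv_total ≈ 462 m/s

r₁ = 1737 + 66.42 = 1803.4 km = 1.8034×10⁶ m.
r₂ = 1737 + 1823 = 3560.0 km = 3.5600×10⁶ m.
Transfer ellipse a_t = (r₁ + r₂)/2 = 2.682×10⁶ m.
At r₁: circular v_c1 = √(μ/r₁) = 1649 m/s; transfer-perilune v_p = √[μ(2/r₁ − 1/a_t)] = 1900 m/s.
Δv₁ = v_p − v_c1 = 250.9 m/s.
At r₂: circular v_c2 = √(μ/r₂) = 1174 m/s; transfer-apolune v_a = √[μ(2/r₂ − 1/a_t)] = 962.5 m/s.
Δv₂ = v_c2 − v_a = 211.2 m/s.
Total Δv = Δv₁ + Δv₂ = 462.1 m/s.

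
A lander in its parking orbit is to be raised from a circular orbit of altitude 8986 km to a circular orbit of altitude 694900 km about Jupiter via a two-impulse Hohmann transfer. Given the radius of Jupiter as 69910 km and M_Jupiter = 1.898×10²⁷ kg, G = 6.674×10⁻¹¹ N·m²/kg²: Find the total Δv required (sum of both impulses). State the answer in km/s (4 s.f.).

Δv_total ≈ 21.19 km/s

μ = GM = 6.674×10⁻¹¹ × 1.898×10²⁷ = 1.267×10¹⁷ m³/s².
r₁ = 69910 + 8986 = 78896 km = 7.8896×10⁷ m.
r₂ = 69910 + 694900 = 764810 km = 7.6481×10⁸ m.
Transfer ellipse a_t = (r₁ + r₂)/2 = 4.219×10⁸ m.
At r₁: circular v_c1 = √(μ/r₁) = 40070 m/s; transfer-perijove v_p = √[μ(2/r₁ − 1/a_t)] = 53950 m/s.
Δv₁ = v_p − v_c1 = 13880 m/s.
At r₂: circular v_c2 = √(μ/r₂) = 12870 m/s; transfer-apojove v_a = √[μ(2/r₂ − 1/a_t)] = 5566 m/s.
Δv₂ = v_c2 − v_a = 7304 m/s.
Total Δv = Δv₁ + Δv₂ = 21190 m/s = 21.19 km/s.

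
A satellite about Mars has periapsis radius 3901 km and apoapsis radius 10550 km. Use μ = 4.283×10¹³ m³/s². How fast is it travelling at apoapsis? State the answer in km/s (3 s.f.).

Semi-major axis a = (r_p + r_a)/2 = 7225.5 km = 7.226×10⁶ m.
Vis-viva: v² = μ(2/r − 1/a) = 4.283×10¹³ × (1.896×10⁻⁷ − 1.384×10⁻⁷) = 2.192×10⁶ m²/s².
v = 1480 m/s = 1.480 km/s.

v ≈ 1.48 km/s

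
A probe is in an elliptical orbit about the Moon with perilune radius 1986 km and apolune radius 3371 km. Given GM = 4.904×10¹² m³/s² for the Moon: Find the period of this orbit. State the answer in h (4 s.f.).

Semi-major axis a = (r_p + r_a)/2 = (1986.0 + 3371.0)/2 = 2678.5 km = 2.678×10⁶ m.
By Kepler's third law T = 2π√(a³/μ) = 2π × 1.980×10³ = 1.244×10⁴ s.
= 3.455 h.

T ≈ 3.455 h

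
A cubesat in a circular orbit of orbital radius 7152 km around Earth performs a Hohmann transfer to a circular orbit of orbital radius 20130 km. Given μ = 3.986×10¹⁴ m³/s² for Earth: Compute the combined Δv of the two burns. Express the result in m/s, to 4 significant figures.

Δv_total ≈ 2831 m/s

r₁ = 7152 km = 7.152×10⁶ m.
r₂ = 20130 km = 2.013×10⁷ m.
Transfer ellipse a_t = (r₁ + r₂)/2 = 1.364×10⁷ m.
At r₁: circular v_c1 = √(μ/r₁) = 7465 m/s; transfer-perigee v_p = √[μ(2/r₁ − 1/a_t)] = 9069 m/s.
Δv₁ = v_p − v_c1 = 1603 m/s.
At r₂: circular v_c2 = √(μ/r₂) = 4450 m/s; transfer-apogee v_a = √[μ(2/r₂ − 1/a_t)] = 3222 m/s.
Δv₂ = v_c2 − v_a = 1228 m/s.
Total Δv = Δv₁ + Δv₂ = 2831 m/s.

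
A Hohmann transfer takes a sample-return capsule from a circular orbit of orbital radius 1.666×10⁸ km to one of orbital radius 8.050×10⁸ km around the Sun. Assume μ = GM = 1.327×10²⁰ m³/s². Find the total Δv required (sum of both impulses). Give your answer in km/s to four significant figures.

r₁ = 1.666×10⁸ km = 1.666×10¹¹ m.
r₂ = 8.050×10⁸ km = 8.050×10¹¹ m.
Transfer ellipse a_t = (r₁ + r₂)/2 = 4.858×10¹¹ m.
At r₁: circular v_c1 = √(μ/r₁) = 28220 m/s; transfer-perihelion v_p = √[μ(2/r₁ − 1/a_t)] = 36330 m/s.
Δv₁ = v_p − v_c1 = 8107 m/s.
At r₂: circular v_c2 = √(μ/r₂) = 12840 m/s; transfer-aphelion v_a = √[μ(2/r₂ − 1/a_t)] = 7519 m/s.
Δv₂ = v_c2 − v_a = 5320 m/s.
Total Δv = Δv₁ + Δv₂ = 13430 m/s = 13.43 km/s.

Δv_total ≈ 13.43 km/s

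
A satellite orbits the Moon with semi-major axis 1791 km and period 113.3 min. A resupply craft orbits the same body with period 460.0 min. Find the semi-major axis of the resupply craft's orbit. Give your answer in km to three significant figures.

a₂ ≈ 4560 km

Kepler's third law: a³ ∝ T², so a₂ = a₁ (T₂/T₁)^(2/3).
T₂/T₁ = 4.060, (T₂/T₁)^(2/3) = 2.545.
a₂ = 1791 × 2.545 = 4558 km.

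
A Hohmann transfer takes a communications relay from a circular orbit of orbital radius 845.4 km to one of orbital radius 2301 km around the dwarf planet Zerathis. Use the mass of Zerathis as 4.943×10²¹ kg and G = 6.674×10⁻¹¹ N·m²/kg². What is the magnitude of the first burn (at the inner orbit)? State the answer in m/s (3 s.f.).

Δv ≈ 131 m/s

μ = GM = 6.674×10⁻¹¹ × 4.943×10²¹ = 3.299×10¹¹ m³/s².
r₁ = 845.4 km = 8.454×10⁵ m.
r₂ = 2301 km = 2.301×10⁶ m.
Transfer ellipse a_t = (r₁ + r₂)/2 = 1.573×10⁶ m.
At r₁: circular v_c1 = √(μ/r₁) = 624.7 m/s; transfer-periapsis v_p = √[μ(2/r₁ − 1/a_t)] = 755.5 m/s.
Δv₁ = v_p − v_c1 = 130.8 m/s.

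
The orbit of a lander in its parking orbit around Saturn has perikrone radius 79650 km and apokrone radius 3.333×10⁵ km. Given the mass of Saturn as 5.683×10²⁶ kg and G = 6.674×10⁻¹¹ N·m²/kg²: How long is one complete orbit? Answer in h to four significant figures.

μ = GM = 6.674×10⁻¹¹ × 5.683×10²⁶ = 3.793×10¹⁶ m³/s².
Semi-major axis a = (r_p + r_a)/2 = (79650 + 3.3330×10⁵)/2 = 2.0648×10⁵ km = 2.065×10⁸ m.
By Kepler's third law T = 2π√(a³/μ) = 2π × 1.523×10⁴ = 9.572×10⁴ s.
= 26.59 h.

T ≈ 26.59 h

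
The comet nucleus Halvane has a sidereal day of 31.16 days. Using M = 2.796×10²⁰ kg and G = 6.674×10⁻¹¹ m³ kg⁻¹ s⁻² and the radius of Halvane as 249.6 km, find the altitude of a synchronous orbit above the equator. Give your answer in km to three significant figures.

h_sync ≈ 14800 km

μ = GM = 6.674×10⁻¹¹ × 2.796×10²⁰ = 1.866×10¹⁰ m³/s².
T = 31.16 days = 2.692×10⁶ s.
A synchronous orbit has period T, so by Kepler's third law a = (μT²/4π²)^(1/3).
μT²/4π² = 1.866×10¹⁰ × (2.692×10⁶)² / 39.48 = 3.426×10²¹ m³.
a = 1.508×10⁷ m = 15075 km.
Altitude h = a − R = 15075 − 249.6 = 14826 km.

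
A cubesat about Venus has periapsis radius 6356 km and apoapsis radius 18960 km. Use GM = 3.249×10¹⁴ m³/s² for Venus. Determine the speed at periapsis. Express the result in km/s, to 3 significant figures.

v ≈ 8.75 km/s

Semi-major axis a = (r_p + r_a)/2 = 12658 km = 1.266×10⁷ m.
Vis-viva: v² = μ(2/r − 1/a) = 3.249×10¹⁴ × (3.147×10⁻⁷ − 7.900×10⁻⁸) = 7.657×10⁷ m²/s².
v = 8750 m/s = 8.750 km/s.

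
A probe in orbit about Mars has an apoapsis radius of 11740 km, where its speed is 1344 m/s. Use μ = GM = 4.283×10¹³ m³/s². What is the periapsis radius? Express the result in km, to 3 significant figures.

periapsis radius ≈ 3860 km

r_a = 1.174×10⁷ m.
Specific energy ε = v²/2 − μ/r = -2.745×10⁶ J/kg, so a = −μ/(2ε) = 7.801×10⁶ m.
The apsides satisfy r_p + r_a = 2a, so the periapsis radius is 2a − r_a = 3.863×10⁶ m = 3862.7 km.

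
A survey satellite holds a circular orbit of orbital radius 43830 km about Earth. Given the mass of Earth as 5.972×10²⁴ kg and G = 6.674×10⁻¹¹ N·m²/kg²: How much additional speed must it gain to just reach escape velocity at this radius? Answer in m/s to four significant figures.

μ = GM = 6.674×10⁻¹¹ × 5.972×10²⁴ = 3.986×10¹⁴ m³/s².
r = 43830 km = 4.383×10⁷ m.
Circular speed v_c = √(μ/r) = 3016 m/s.
Escape speed v_esc = √(2μ/r) = √2 × v_c = 4265 m/s.
Δv = v_esc − v_c = 1249 m/s.

Δv ≈ 1249 m/s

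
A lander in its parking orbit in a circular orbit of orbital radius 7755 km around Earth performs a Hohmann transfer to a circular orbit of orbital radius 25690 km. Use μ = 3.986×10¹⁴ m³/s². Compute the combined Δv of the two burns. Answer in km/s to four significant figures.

Δv_total ≈ 2.973 km/s

r₁ = 7755 km = 7.755×10⁶ m.
r₂ = 25690 km = 2.569×10⁷ m.
Transfer ellipse a_t = (r₁ + r₂)/2 = 1.672×10⁷ m.
At r₁: circular v_c1 = √(μ/r₁) = 7169 m/s; transfer-perigee v_p = √[μ(2/r₁ − 1/a_t)] = 8886 m/s.
Δv₁ = v_p − v_c1 = 1717 m/s.
At r₂: circular v_c2 = √(μ/r₂) = 3939 m/s; transfer-apogee v_a = √[μ(2/r₂ − 1/a_t)] = 2682 m/s.
Δv₂ = v_c2 − v_a = 1257 m/s.
Total Δv = Δv₁ + Δv₂ = 2973 m/s = 2.973 km/s.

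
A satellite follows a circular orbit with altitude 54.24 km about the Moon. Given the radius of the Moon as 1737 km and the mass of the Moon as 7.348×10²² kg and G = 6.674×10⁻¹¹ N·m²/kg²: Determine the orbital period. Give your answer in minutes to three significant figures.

μ = GM = 6.674×10⁻¹¹ × 7.348×10²² = 4.904×10¹² m³/s².
r = 1737 + 54.24 = 1791.2 km = 1.7912×10⁶ m.
Kepler's third law: T = 2π√(r³/μ) = 2π√((1.791×10⁶)³ / 4.904×10¹²).
r³/μ = 1.172×10⁶ s², so T = 2π × 1.083×10³ = 6.802×10³ s.
Converting: 6.802×10³ s ÷ 60.00 = 113.4 minutes.

T ≈ 113 minutes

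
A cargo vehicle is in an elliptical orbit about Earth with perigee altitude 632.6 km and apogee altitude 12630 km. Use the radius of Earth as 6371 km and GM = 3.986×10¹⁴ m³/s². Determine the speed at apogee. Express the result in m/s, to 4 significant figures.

r_p = 6371 + 632.6 = 7003.6 km = 7.0036×10⁶ m.
r_a = 6371 + 12630 = 19001 km = 1.9001×10⁷ m.
Semi-major axis a = (r_p + r_a)/2 = 13002 km = 1.300×10⁷ m.
Vis-viva: v² = μ(2/r − 1/a) = 3.986×10¹⁴ × (1.053×10⁻⁷ − 7.691×10⁻⁸) = 1.130×10⁷ m²/s².
v = 3361 m/s.

v ≈ 3361 m/s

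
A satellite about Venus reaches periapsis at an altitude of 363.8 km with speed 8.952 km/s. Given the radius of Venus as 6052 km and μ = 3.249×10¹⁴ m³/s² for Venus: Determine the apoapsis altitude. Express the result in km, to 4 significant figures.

r_p = 6052 + 363.8 = 6415.8 km = 6.416×10⁶ m.
Specific energy ε = v²/2 − μ/r = -1.057×10⁷ J/kg, so a = −μ/(2ε) = 1.537×10⁷ m.
The apsides satisfy r_p + r_a = 2a, so the apoapsis radius is 2a − r_p = 2.432×10⁷ m = 24318 km.
Apoapsis altitude = 24318 − 6052 = 18266 km.

apoapsis altitude ≈ 18270 km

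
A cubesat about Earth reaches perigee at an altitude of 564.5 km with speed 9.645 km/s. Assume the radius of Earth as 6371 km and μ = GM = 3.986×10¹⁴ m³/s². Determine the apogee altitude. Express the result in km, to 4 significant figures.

apogee altitude ≈ 23060 km

r_p = 6371 + 564.5 = 6935.5 km = 6.936×10⁶ m.
Specific energy ε = v²/2 − μ/r = -1.096×10⁷ J/kg, so a = −μ/(2ε) = 1.819×10⁷ m.
The apsides satisfy r_p + r_a = 2a, so the apogee radius is 2a − r_p = 2.944×10⁷ m = 29435 km.
Apogee altitude = 29435 − 6371 = 23064 km.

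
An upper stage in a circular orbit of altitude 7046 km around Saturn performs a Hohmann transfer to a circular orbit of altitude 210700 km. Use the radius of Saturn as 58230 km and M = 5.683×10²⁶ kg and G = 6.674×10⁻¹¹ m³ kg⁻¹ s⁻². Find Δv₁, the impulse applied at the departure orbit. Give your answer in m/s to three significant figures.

Δv ≈ 6470 m/s

μ = GM = 6.674×10⁻¹¹ × 5.683×10²⁶ = 3.793×10¹⁶ m³/s².
r₁ = 58230 + 7046 = 65276 km = 6.5276×10⁷ m.
r₂ = 58230 + 210700 = 268930 km = 2.6893×10⁸ m.
Transfer ellipse a_t = (r₁ + r₂)/2 = 1.671×10⁸ m.
At r₁: circular v_c1 = √(μ/r₁) = 24100 m/s; transfer-perikrone v_p = √[μ(2/r₁ − 1/a_t)] = 30580 m/s.
Δv₁ = v_p − v_c1 = 6475 m/s.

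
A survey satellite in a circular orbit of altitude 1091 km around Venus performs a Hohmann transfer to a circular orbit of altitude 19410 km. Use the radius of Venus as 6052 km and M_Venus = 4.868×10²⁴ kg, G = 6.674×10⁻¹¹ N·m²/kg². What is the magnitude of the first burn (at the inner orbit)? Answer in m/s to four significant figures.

μ = GM = 6.674×10⁻¹¹ × 4.868×10²⁴ = 3.249×10¹⁴ m³/s².
r₁ = 6052 + 1091 = 7143.0 km = 7.1430×10⁶ m.
r₂ = 6052 + 19410 = 25462 km = 2.5462×10⁷ m.
Transfer ellipse a_t = (r₁ + r₂)/2 = 1.630×10⁷ m.
At r₁: circular v_c1 = √(μ/r₁) = 6744 m/s; transfer-periapsis v_p = √[μ(2/r₁ − 1/a_t)] = 8428 m/s.
Δv₁ = v_p − v_c1 = 1684 m/s.

Δv ≈ 1684 m/s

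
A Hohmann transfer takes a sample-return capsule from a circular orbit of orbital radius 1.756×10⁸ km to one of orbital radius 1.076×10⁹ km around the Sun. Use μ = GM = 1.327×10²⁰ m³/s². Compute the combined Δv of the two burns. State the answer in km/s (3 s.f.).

r₁ = 1.756×10⁸ km = 1.756×10¹¹ m.
r₂ = 1.076×10⁹ km = 1.076×10¹² m.
Transfer ellipse a_t = (r₁ + r₂)/2 = 6.258×10¹¹ m.
At r₁: circular v_c1 = √(μ/r₁) = 27490 m/s; transfer-perihelion v_p = √[μ(2/r₁ − 1/a_t)] = 36050 m/s.
Δv₁ = v_p − v_c1 = 8556 m/s.
At r₂: circular v_c2 = √(μ/r₂) = 11110 m/s; transfer-aphelion v_a = √[μ(2/r₂ − 1/a_t)] = 5883 m/s.
Δv₂ = v_c2 − v_a = 5223 m/s.
Total Δv = Δv₁ + Δv₂ = 13780 m/s = 13.78 km/s.

Δv_total ≈ 13.8 km/s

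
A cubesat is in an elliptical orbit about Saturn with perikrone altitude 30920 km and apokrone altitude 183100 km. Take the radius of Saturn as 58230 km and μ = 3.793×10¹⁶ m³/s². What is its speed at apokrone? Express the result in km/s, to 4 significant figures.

r_p = 58230 + 30920 = 89150 km = 8.9150×10⁷ m.
r_a = 58230 + 183100 = 241330 km = 2.4133×10⁸ m.
Semi-major axis a = (r_p + r_a)/2 = 1.6524×10⁵ km = 1.652×10⁸ m.
Vis-viva: v² = μ(2/r − 1/a) = 3.793×10¹⁶ × (8.287×10⁻⁹ − 6.052×10⁻⁹) = 8.480×10⁷ m²/s².
v = 9208 m/s = 9.208 km/s.

v ≈ 9.208 km/s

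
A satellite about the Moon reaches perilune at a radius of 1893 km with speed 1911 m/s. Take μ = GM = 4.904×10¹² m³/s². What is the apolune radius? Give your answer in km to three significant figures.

r_p = 1.893×10⁶ m.
Specific energy ε = v²/2 − μ/r = -7.646×10⁵ J/kg, so a = −μ/(2ε) = 3.207×10⁶ m.
The apsides satisfy r_p + r_a = 2a, so the apolune radius is 2a − r_p = 4.521×10⁶ m = 4520.5 km.

apolune radius ≈ 4520 km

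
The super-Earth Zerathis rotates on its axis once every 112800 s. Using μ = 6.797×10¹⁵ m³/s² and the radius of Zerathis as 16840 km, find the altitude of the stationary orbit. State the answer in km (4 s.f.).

A synchronous orbit has period T, so by Kepler's third law a = (μT²/4π²)^(1/3).
μT²/4π² = 6.797×10¹⁵ × (1.128×10⁵)² / 39.48 = 2.191×10²⁴ m³.
a = 1.299×10⁸ m = 1.2987×10⁵ km.
Altitude h = a − R = 1.2987×10⁵ − 16840 = 1.1303×10⁵ km.

h_sync ≈ 1.130×10⁵ km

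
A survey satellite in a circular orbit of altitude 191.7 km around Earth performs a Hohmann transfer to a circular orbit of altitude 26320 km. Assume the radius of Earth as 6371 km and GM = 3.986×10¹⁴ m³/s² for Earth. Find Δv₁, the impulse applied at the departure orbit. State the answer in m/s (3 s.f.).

Δv ≈ 2260 m/s

r₁ = 6371 + 191.7 = 6562.7 km = 6.5627×10⁶ m.
r₂ = 6371 + 26320 = 32691 km = 3.2691×10⁷ m.
Transfer ellipse a_t = (r₁ + r₂)/2 = 1.963×10⁷ m.
At r₁: circular v_c1 = √(μ/r₁) = 7793 m/s; transfer-perigee v_p = √[μ(2/r₁ − 1/a_t)] = 10060 m/s.
Δv₁ = v_p − v_c1 = 2265 m/s.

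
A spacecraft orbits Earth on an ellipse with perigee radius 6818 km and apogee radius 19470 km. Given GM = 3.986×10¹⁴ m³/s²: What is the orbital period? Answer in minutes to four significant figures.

Semi-major axis a = (r_p + r_a)/2 = (6818.0 + 19470)/2 = 13144 km = 1.314×10⁷ m.
By Kepler's third law T = 2π√(a³/μ) = 2π × 2.387×10³ = 1.500×10⁴ s.
= 249.9 minutes.

T ≈ 249.9 minutes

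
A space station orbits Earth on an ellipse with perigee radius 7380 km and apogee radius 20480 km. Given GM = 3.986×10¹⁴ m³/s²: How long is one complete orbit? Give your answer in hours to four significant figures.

Semi-major axis a = (r_p + r_a)/2 = (7380.0 + 20480)/2 = 13930 km = 1.393×10⁷ m.
By Kepler's third law T = 2π√(a³/μ) = 2π × 2.604×10³ = 1.636×10⁴ s.
= 4.545 hours.

T ≈ 4.545 hours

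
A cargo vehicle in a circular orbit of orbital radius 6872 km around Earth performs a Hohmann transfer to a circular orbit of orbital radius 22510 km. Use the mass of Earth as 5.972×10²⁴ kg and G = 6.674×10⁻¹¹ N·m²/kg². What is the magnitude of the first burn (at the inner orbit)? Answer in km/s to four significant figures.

μ = GM = 6.674×10⁻¹¹ × 5.972×10²⁴ = 3.986×10¹⁴ m³/s².
r₁ = 6872 km = 6.872×10⁶ m.
r₂ = 22510 km = 2.251×10⁷ m.
Transfer ellipse a_t = (r₁ + r₂)/2 = 1.469×10⁷ m.
At r₁: circular v_c1 = √(μ/r₁) = 7616 m/s; transfer-perigee v_p = √[μ(2/r₁ − 1/a_t)] = 9427 m/s.
Δv₁ = v_p − v_c1 = 1811 m/s.
= 1.811 km/s.

Δv ≈ 1.811 km/s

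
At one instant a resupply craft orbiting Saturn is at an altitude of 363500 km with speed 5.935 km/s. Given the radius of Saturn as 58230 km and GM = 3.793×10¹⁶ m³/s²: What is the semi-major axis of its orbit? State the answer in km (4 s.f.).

a ≈ 2.622×10⁵ km

r = 58230 + 363500 = 4.2173×10⁵ km = 4.217×10⁸ m.
Vis-viva rearranged: 1/a = 2/r − v²/μ = 4.742×10⁻⁹ − 9.287×10⁻¹⁰ = 3.814×10⁻⁹ m⁻¹.
a = 2.622×10⁸ m = 2.6221×10⁵ km.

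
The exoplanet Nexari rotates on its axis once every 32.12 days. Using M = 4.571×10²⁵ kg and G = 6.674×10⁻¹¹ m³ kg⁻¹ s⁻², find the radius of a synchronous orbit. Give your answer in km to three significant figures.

r_sync ≈ 8.41×10⁵ km

μ = GM = 6.674×10⁻¹¹ × 4.571×10²⁵ = 3.051×10¹⁵ m³/s².
T = 32.12 days = 2.775×10⁶ s.
A synchronous orbit has period T, so by Kepler's third law a = (μT²/4π²)^(1/3).
μT²/4π² = 3.051×10¹⁵ × (2.775×10⁶)² / 39.48 = 5.951×10²⁶ m³.
a = 8.411×10⁸ m = 8.4115×10⁵ km.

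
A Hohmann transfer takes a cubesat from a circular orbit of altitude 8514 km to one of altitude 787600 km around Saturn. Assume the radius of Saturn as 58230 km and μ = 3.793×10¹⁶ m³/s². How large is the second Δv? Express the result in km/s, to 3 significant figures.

r₁ = 58230 + 8514 = 66744 km = 6.6744×10⁷ m.
r₂ = 58230 + 787600 = 845830 km = 8.4583×10⁸ m.
Transfer ellipse a_t = (r₁ + r₂)/2 = 4.563×10⁸ m.
At r₁: circular v_c1 = √(μ/r₁) = 23840 m/s; transfer-perikrone v_p = √[μ(2/r₁ − 1/a_t)] = 32460 m/s.
At r₂: circular v_c2 = √(μ/r₂) = 6697 m/s; transfer-apokrone v_a = √[μ(2/r₂ − 1/a_t)] = 2561 m/s.
Δv₂ = v_c2 − v_a = 4135 m/s.
= 4.135 km/s.

Δv ≈ 4.14 km/s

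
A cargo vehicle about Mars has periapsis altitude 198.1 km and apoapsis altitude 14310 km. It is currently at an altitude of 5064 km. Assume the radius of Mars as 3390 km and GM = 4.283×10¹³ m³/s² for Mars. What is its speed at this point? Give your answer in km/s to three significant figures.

r_p = 3390 + 198.1 = 3588.1 km = 3.5881×10⁶ m.
r_a = 3390 + 14310 = 17700 km = 1.7700×10⁷ m.
r = 3390 + 5064 = 8454.0 km = 8.454×10⁶ m.
Semi-major axis a = (r_p + r_a)/2 = 10644 km = 1.064×10⁷ m.
Vis-viva: v² = μ(2/r − 1/a) = 4.283×10¹³ × (2.366×10⁻⁷ − 9.395×10⁻⁸) = 6.109×10⁶ m²/s².
v = 2472 m/s = 2.472 km/s.

v ≈ 2.47 km/s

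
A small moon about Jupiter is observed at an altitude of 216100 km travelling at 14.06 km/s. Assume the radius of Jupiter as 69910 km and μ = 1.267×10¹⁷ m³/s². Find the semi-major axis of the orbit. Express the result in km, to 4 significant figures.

a ≈ 1.841×10⁵ km

r = 69910 + 216100 = 2.8601×10⁵ km = 2.860×10⁸ m.
Vis-viva rearranged: 1/a = 2/r − v²/μ = 6.993×10⁻⁹ − 1.560×10⁻⁹ = 5.433×10⁻⁹ m⁻¹.
a = 1.841×10⁸ m = 1.8408×10⁵ km.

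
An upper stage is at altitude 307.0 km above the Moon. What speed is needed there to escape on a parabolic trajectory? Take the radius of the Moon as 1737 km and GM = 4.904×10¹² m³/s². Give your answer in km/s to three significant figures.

r = 1737 + 307.0 = 2044.0 km = 2.0440×10⁶ m.
Escape speed v_esc = √(2μ/r) = √(2 × 4.904×10¹² / 2.044×10⁶) = √(4.798×10⁶) = 2191 m/s.
= 2.191 km/s.

v_esc ≈ 2.19 km/s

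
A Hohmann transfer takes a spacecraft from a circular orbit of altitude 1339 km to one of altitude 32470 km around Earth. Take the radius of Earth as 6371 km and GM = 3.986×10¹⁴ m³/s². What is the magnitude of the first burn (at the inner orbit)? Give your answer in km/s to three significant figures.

Δv ≈ 2.10 km/s

r₁ = 6371 + 1339 = 7710.0 km = 7.7100×10⁶ m.
r₂ = 6371 + 32470 = 38841 km = 3.8841×10⁷ m.
Transfer ellipse a_t = (r₁ + r₂)/2 = 2.328×10⁷ m.
At r₁: circular v_c1 = √(μ/r₁) = 7190 m/s; transfer-perigee v_p = √[μ(2/r₁ − 1/a_t)] = 9288 m/s.
Δv₁ = v_p − v_c1 = 2098 m/s.
= 2.098 km/s.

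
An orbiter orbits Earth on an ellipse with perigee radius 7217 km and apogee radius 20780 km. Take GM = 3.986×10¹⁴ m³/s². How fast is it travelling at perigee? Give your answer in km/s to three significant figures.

v ≈ 9.05 km/s

Semi-major axis a = (r_p + r_a)/2 = 13998 km = 1.400×10⁷ m.
Vis-viva: v² = μ(2/r − 1/a) = 3.986×10¹⁴ × (2.771×10⁻⁷ − 7.144×10⁻⁸) = 8.199×10⁷ m²/s².
v = 9055 m/s = 9.055 km/s.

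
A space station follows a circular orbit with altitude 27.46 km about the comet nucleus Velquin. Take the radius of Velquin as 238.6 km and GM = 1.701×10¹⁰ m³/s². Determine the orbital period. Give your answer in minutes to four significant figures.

r = 238.6 + 27.46 = 266.06 km = 2.6606×10⁵ m.
Kepler's third law: T = 2π√(r³/μ) = 2π√((2.661×10⁵)³ / 1.701×10¹⁰).
r³/μ = 1.107×10⁶ s², so T = 2π × 1.052×10³ = 6.611×10³ s.
Converting: 6.611×10³ s ÷ 60.00 = 110.2 minutes.

T ≈ 110.2 minutes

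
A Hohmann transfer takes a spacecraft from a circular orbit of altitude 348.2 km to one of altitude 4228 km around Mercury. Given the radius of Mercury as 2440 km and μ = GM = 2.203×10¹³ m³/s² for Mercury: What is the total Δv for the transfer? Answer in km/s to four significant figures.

r₁ = 2440 + 348.2 = 2788.2 km = 2.7882×10⁶ m.
r₂ = 2440 + 4228 = 6668.0 km = 6.6680×10⁶ m.
Transfer ellipse a_t = (r₁ + r₂)/2 = 4.728×10⁶ m.
At r₁: circular v_c1 = √(μ/r₁) = 2811 m/s; transfer-periherm v_p = √[μ(2/r₁ − 1/a_t)] = 3338 m/s.
Δv₁ = v_p − v_c1 = 527.2 m/s.
At r₂: circular v_c2 = √(μ/r₂) = 1818 m/s; transfer-apoherm v_a = √[μ(2/r₂ − 1/a_t)] = 1396 m/s.
Δv₂ = v_c2 − v_a = 421.8 m/s.
Total Δv = Δv₁ + Δv₂ = 949.0 m/s = 0.949 km/s.

Δv_total ≈ 0.949 km/s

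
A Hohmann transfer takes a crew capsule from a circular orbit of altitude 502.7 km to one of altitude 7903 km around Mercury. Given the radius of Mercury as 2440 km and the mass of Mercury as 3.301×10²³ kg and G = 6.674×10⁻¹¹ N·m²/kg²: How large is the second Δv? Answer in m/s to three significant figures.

Δv ≈ 488 m/s

μ = GM = 6.674×10⁻¹¹ × 3.301×10²³ = 2.203×10¹³ m³/s².
r₁ = 2440 + 502.7 = 2942.7 km = 2.9427×10⁶ m.
r₂ = 2440 + 7903 = 10343 km = 1.0343×10⁷ m.
Transfer ellipse a_t = (r₁ + r₂)/2 = 6.643×10⁶ m.
At r₁: circular v_c1 = √(μ/r₁) = 2736 m/s; transfer-periherm v_p = √[μ(2/r₁ − 1/a_t)] = 3414 m/s.
At r₂: circular v_c2 = √(μ/r₂) = 1459 m/s; transfer-apoherm v_a = √[μ(2/r₂ − 1/a_t)] = 971.4 m/s.
Δv₂ = v_c2 − v_a = 488.1 m/s.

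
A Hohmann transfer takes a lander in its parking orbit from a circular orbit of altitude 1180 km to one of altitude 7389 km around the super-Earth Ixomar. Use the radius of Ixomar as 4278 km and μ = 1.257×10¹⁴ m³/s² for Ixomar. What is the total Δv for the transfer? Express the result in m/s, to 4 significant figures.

r₁ = 4278 + 1180 = 5458.0 km = 5.4580×10⁶ m.
r₂ = 4278 + 7389 = 11667 km = 1.1667×10⁷ m.
Transfer ellipse a_t = (r₁ + r₂)/2 = 8.562×10⁶ m.
At r₁: circular v_c1 = √(μ/r₁) = 4799 m/s; transfer-periapsis v_p = √[μ(2/r₁ − 1/a_t)] = 5602 m/s.
Δv₁ = v_p − v_c1 = 802.8 m/s.
At r₂: circular v_c2 = √(μ/r₂) = 3282 m/s; transfer-apoapsis v_a = √[μ(2/r₂ − 1/a_t)] = 2621 m/s.
Δv₂ = v_c2 − v_a = 661.8 m/s.
Total Δv = Δv₁ + Δv₂ = 1465 m/s.

Δv_total ≈ 1465 m/s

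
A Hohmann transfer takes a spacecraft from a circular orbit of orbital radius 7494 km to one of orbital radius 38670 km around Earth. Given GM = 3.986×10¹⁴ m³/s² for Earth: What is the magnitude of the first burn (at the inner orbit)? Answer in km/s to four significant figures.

Δv ≈ 2.147 km/s

r₁ = 7494 km = 7.494×10⁶ m.
r₂ = 38670 km = 3.867×10⁷ m.
Transfer ellipse a_t = (r₁ + r₂)/2 = 2.308×10⁷ m.
At r₁: circular v_c1 = √(μ/r₁) = 7293 m/s; transfer-perigee v_p = √[μ(2/r₁ − 1/a_t)] = 9440 m/s.
Δv₁ = v_p − v_c1 = 2147 m/s.
= 2.147 km/s.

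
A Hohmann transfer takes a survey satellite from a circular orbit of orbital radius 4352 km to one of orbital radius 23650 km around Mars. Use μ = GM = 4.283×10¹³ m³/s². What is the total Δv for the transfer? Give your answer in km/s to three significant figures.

r₁ = 4352 km = 4.352×10⁶ m.
r₂ = 23650 km = 2.365×10⁷ m.
Transfer ellipse a_t = (r₁ + r₂)/2 = 1.400×10⁷ m.
At r₁: circular v_c1 = √(μ/r₁) = 3137 m/s; transfer-periapsis v_p = √[μ(2/r₁ − 1/a_t)] = 4077 m/s.
Δv₁ = v_p − v_c1 = 940.1 m/s.
At r₂: circular v_c2 = √(μ/r₂) = 1346 m/s; transfer-apoapsis v_a = √[μ(2/r₂ − 1/a_t)] = 750.3 m/s.
Δv₂ = v_c2 − v_a = 595.5 m/s.
Total Δv = Δv₁ + Δv₂ = 1536 m/s = 1.536 km/s.

Δv_total ≈ 1.54 km/s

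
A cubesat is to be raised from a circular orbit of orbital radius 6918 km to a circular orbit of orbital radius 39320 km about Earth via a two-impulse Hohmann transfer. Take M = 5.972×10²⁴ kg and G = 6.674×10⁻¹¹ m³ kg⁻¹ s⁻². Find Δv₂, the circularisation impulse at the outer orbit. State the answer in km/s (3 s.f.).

μ = GM = 6.674×10⁻¹¹ × 5.972×10²⁴ = 3.986×10¹⁴ m³/s².
r₁ = 6918 km = 6.918×10⁶ m.
r₂ = 39320 km = 3.932×10⁷ m.
Transfer ellipse a_t = (r₁ + r₂)/2 = 2.312×10⁷ m.
At r₁: circular v_c1 = √(μ/r₁) = 7590 m/s; transfer-perigee v_p = √[μ(2/r₁ − 1/a_t)] = 9899 m/s.
At r₂: circular v_c2 = √(μ/r₂) = 3184 m/s; transfer-apogee v_a = √[μ(2/r₂ − 1/a_t)] = 1742 m/s.
Δv₂ = v_c2 − v_a = 1442 m/s.
= 1.442 km/s.

Δv ≈ 1.44 km/s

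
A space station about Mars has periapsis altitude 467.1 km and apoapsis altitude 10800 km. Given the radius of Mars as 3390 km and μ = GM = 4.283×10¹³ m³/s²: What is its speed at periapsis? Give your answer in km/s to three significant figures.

r_p = 3390 + 467.1 = 3857.1 km = 3.8571×10⁶ m.
r_a = 3390 + 10800 = 14190 km = 1.4190×10⁷ m.
Semi-major axis a = (r_p + r_a)/2 = 9023.5 km = 9.024×10⁶ m.
Vis-viva: v² = μ(2/r − 1/a) = 4.283×10¹³ × (5.185×10⁻⁷ − 1.108×10⁻⁷) = 1.746×10⁷ m²/s².
v = 4179 m/s = 4.179 km/s.

v ≈ 4.18 km/s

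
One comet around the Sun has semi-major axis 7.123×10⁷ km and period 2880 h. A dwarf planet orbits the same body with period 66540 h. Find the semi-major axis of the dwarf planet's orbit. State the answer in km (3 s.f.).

a₂ ≈ 5.78×10⁸ km

Kepler's third law: a³ ∝ T², so a₂ = a₁ (T₂/T₁)^(2/3).
T₂/T₁ = 23.10, (T₂/T₁)^(2/3) = 8.112.
a₂ = 7.123×10⁷ × 8.112 = 5.778×10⁸ km.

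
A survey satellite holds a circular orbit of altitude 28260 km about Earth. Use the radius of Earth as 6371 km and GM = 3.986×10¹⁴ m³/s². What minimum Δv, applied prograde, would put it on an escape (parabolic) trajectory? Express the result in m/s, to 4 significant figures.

r = 6371 + 28260 = 34631 km = 3.4631×10⁷ m.
Circular speed v_c = √(μ/r) = 3393 m/s.
Escape speed v_esc = √(2μ/r) = √2 × v_c = 4798 m/s.
Δv = v_esc − v_c = 1405 m/s.

Δv ≈ 1405 m/s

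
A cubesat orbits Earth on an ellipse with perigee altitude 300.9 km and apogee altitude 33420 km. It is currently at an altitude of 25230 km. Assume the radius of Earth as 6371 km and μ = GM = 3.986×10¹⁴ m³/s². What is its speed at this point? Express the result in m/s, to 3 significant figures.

r_p = 6371 + 300.9 = 6671.9 km = 6.6719×10⁶ m.
r_a = 6371 + 33420 = 39791 km = 3.9791×10⁷ m.
r = 6371 + 25230 = 31601 km = 3.160×10⁷ m.
Semi-major axis a = (r_p + r_a)/2 = 23231 km = 2.323×10⁷ m.
Vis-viva: v² = μ(2/r − 1/a) = 3.986×10¹⁴ × (6.329×10⁻⁸ − 4.305×10⁻⁸) = 8.069×10⁶ m²/s².
v = 2841 m/s.

v ≈ 2840 m/s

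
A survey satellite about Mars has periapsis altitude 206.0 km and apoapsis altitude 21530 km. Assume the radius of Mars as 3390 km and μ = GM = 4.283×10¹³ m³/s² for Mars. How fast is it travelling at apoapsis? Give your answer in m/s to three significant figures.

v ≈ 658 m/s

r_p = 3390 + 206.0 = 3596.0 km = 3.5960×10⁶ m.
r_a = 3390 + 21530 = 24920 km = 2.4920×10⁷ m.
Semi-major axis a = (r_p + r_a)/2 = 14258 km = 1.426×10⁷ m.
Vis-viva: v² = μ(2/r − 1/a) = 4.283×10¹³ × (8.026×10⁻⁸ − 7.014×10⁻⁸) = 4.335×10⁵ m²/s².
v = 658.4 m/s.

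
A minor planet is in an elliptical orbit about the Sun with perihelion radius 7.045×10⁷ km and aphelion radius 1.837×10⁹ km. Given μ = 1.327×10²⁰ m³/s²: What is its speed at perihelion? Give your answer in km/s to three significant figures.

Semi-major axis a = (r_p + r_a)/2 = 9.5372×10⁸ km = 9.537×10¹¹ m.
Vis-viva: v² = μ(2/r − 1/a) = 1.327×10²⁰ × (2.839×10⁻¹¹ − 1.049×10⁻¹²) = 3.628×10⁹ m²/s².
v = 60230 m/s = 60.23 km/s.

v ≈ 60.2 km/s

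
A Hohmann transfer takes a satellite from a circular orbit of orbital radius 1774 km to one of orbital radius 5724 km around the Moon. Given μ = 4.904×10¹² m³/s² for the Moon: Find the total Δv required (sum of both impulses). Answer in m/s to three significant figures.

Δv_total ≈ 681 m/s

r₁ = 1774 km = 1.774×10⁶ m.
r₂ = 5724 km = 5.724×10⁶ m.
Transfer ellipse a_t = (r₁ + r₂)/2 = 3.749×10⁶ m.
At r₁: circular v_c1 = √(μ/r₁) = 1663 m/s; transfer-perilune v_p = √[μ(2/r₁ − 1/a_t)] = 2054 m/s.
Δv₁ = v_p − v_c1 = 391.8 m/s.
At r₂: circular v_c2 = √(μ/r₂) = 925.6 m/s; transfer-apolune v_a = √[μ(2/r₂ − 1/a_t)] = 636.7 m/s.
Δv₂ = v_c2 − v_a = 288.9 m/s.
Total Δv = Δv₁ + Δv₂ = 680.7 m/s.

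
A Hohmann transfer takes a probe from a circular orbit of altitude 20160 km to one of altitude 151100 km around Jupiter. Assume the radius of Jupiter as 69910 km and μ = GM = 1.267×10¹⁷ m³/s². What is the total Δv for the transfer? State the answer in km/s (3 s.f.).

r₁ = 69910 + 20160 = 90070 km = 9.0070×10⁷ m.
r₂ = 69910 + 151100 = 221010 km = 2.2101×10⁸ m.
Transfer ellipse a_t = (r₁ + r₂)/2 = 1.555×10⁸ m.
At r₁: circular v_c1 = √(μ/r₁) = 37510 m/s; transfer-perijove v_p = √[μ(2/r₁ − 1/a_t)] = 44710 m/s.
Δv₁ = v_p − v_c1 = 7202 m/s.
At r₂: circular v_c2 = √(μ/r₂) = 23940 m/s; transfer-apojove v_a = √[μ(2/r₂ − 1/a_t)] = 18220 m/s.
Δv₂ = v_c2 − v_a = 5723 m/s.
Total Δv = Δv₁ + Δv₂ = 12930 m/s = 12.93 km/s.

Δv_total ≈ 12.9 km/s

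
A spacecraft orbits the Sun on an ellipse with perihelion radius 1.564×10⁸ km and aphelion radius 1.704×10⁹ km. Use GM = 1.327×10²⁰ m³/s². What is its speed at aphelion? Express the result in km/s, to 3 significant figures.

v ≈ 3.62 km/s

Semi-major axis a = (r_p + r_a)/2 = 9.3020×10⁸ km = 9.302×10¹¹ m.
Vis-viva: v² = μ(2/r − 1/a) = 1.327×10²⁰ × (1.174×10⁻¹² − 1.075×10⁻¹²) = 1.309×10⁷ m²/s².
v = 3619 m/s = 3.619 km/s.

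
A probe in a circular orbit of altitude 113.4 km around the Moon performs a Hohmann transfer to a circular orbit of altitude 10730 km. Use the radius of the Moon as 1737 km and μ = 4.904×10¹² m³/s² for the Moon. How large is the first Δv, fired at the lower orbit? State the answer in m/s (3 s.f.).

r₁ = 1737 + 113.4 = 1850.4 km = 1.8504×10⁶ m.
r₂ = 1737 + 10730 = 12467 km = 1.2467×10⁷ m.
Transfer ellipse a_t = (r₁ + r₂)/2 = 7.159×10⁶ m.
At r₁: circular v_c1 = √(μ/r₁) = 1628 m/s; transfer-perilune v_p = √[μ(2/r₁ − 1/a_t)] = 2148 m/s.
Δv₁ = v_p − v_c1 = 520.4 m/s.

Δv ≈ 520 m/s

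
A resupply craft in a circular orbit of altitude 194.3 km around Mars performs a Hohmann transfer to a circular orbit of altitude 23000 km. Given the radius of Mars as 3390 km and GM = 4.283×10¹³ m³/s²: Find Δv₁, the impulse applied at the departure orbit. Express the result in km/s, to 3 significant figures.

Δv ≈ 1.13 km/s

r₁ = 3390 + 194.3 = 3584.3 km = 3.5843×10⁶ m.
r₂ = 3390 + 23000 = 26390 km = 2.6390×10⁷ m.
Transfer ellipse a_t = (r₁ + r₂)/2 = 1.499×10⁷ m.
At r₁: circular v_c1 = √(μ/r₁) = 3457 m/s; transfer-periapsis v_p = √[μ(2/r₁ − 1/a_t)] = 4587 m/s.
Δv₁ = v_p − v_c1 = 1130 m/s.
= 1.130 km/s.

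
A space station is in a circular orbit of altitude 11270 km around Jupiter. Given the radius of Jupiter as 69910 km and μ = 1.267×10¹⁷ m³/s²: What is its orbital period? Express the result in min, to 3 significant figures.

r = 69910 + 11270 = 81180 km = 8.1180×10⁷ m.
Kepler's third law: T = 2π√(r³/μ) = 2π√((8.118×10⁷)³ / 1.267×10¹⁷).
r³/μ = 4.223×10⁶ s², so T = 2π × 2.055×10³ = 1.291×10⁴ s.
Converting: 1.291×10⁴ s ÷ 60.00 = 215.2 min.

T ≈ 215 min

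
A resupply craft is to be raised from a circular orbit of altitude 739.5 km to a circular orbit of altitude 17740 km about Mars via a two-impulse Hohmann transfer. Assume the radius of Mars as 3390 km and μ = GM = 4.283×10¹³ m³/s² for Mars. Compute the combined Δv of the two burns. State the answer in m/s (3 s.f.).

r₁ = 3390 + 739.5 = 4129.5 km = 4.1295×10⁶ m.
r₂ = 3390 + 17740 = 21130 km = 2.1130×10⁷ m.
Transfer ellipse a_t = (r₁ + r₂)/2 = 1.263×10⁷ m.
At r₁: circular v_c1 = √(μ/r₁) = 3221 m/s; transfer-periapsis v_p = √[μ(2/r₁ − 1/a_t)] = 4166 m/s.
Δv₁ = v_p − v_c1 = 945.1 m/s.
At r₂: circular v_c2 = √(μ/r₂) = 1424 m/s; transfer-apoapsis v_a = √[μ(2/r₂ − 1/a_t)] = 814.1 m/s.
Δv₂ = v_c2 − v_a = 609.6 m/s.
Total Δv = Δv₁ + Δv₂ = 1555 m/s.

Δv_total ≈ 1550 m/s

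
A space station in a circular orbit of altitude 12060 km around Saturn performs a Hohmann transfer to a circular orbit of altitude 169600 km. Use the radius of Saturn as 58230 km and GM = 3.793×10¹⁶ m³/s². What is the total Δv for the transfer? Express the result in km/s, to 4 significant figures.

r₁ = 58230 + 12060 = 70290 km = 7.0290×10⁷ m.
r₂ = 58230 + 169600 = 227830 km = 2.2783×10⁸ m.
Transfer ellipse a_t = (r₁ + r₂)/2 = 1.491×10⁸ m.
At r₁: circular v_c1 = √(μ/r₁) = 23230 m/s; transfer-perikrone v_p = √[μ(2/r₁ − 1/a_t)] = 28720 m/s.
Δv₁ = v_p − v_c1 = 5489 m/s.
At r₂: circular v_c2 = √(μ/r₂) = 12900 m/s; transfer-apokrone v_a = √[μ(2/r₂ − 1/a_t)] = 8860 m/s.
Δv₂ = v_c2 − v_a = 4042 m/s.
Total Δv = Δv₁ + Δv₂ = 9532 m/s = 9.532 km/s.

Δv_total ≈ 9.532 km/s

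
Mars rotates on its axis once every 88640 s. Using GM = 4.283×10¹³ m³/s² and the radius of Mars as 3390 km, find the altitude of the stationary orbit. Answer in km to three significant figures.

A synchronous orbit has period T, so by Kepler's third law a = (μT²/4π²)^(1/3).
μT²/4π² = 4.283×10¹³ × (8.864×10⁴)² / 39.48 = 8.524×10²¹ m³.
a = 2.043×10⁷ m = 20428 km.
Altitude h = a − R = 20428 − 3390 = 17038 km.

h_sync ≈ 17000 km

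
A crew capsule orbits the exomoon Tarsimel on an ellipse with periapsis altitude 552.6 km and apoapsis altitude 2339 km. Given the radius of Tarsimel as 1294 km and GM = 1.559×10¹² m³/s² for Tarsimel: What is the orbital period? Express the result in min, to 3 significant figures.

r_p = 1294 + 552.6 = 1846.6 km = 1.8466×10⁶ m.
r_a = 1294 + 2339 = 3633.0 km = 3.6330×10⁶ m.
Semi-major axis a = (r_p + r_a)/2 = (1846.6 + 3633.0)/2 = 2739.8 km = 2.740×10⁶ m.
By Kepler's third law T = 2π√(a³/μ) = 2π × 3.632×10³ = 2.282×10⁴ s.
= 380.4 min.

T ≈ 380 min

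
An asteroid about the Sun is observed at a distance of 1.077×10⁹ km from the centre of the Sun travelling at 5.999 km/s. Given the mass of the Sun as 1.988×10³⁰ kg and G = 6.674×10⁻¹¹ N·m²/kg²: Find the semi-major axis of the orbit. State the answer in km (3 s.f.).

a ≈ 6.31×10⁸ km

μ = GM = 6.674×10⁻¹¹ × 1.988×10³⁰ = 1.327×10²⁰ m³/s².
r = 1.077×10¹² m.
Specific orbital energy ε = v²/2 − μ/r = (5999)²/2 − 1.327×10²⁰/1.077×10¹² = -1.052×10⁸ J/kg.
Since ε = −μ/(2a), a = −μ/(2ε) = 6.306×10¹¹ m = 6.3061×10⁸ km.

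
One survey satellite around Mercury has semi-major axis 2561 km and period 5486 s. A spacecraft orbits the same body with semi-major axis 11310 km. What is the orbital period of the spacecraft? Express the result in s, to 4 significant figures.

Kepler's third law: T² ∝ a³, so T₂ = T₁ (a₂/a₁)^(3/2).
a₂/a₁ = 4.416, (a₂/a₁)^(3/2) = 9.281.
T₂ = 5486 × 9.281 = 50910 s.

T₂ ≈ 50910 s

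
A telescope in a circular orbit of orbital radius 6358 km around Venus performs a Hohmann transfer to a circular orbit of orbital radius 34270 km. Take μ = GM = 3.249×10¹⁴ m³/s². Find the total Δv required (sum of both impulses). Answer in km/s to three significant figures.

Δv_total ≈ 3.49 km/s

r₁ = 6358 km = 6.358×10⁶ m.
r₂ = 34270 km = 3.427×10⁷ m.
Transfer ellipse a_t = (r₁ + r₂)/2 = 2.031×10⁷ m.
At r₁: circular v_c1 = √(μ/r₁) = 7148 m/s; transfer-periapsis v_p = √[μ(2/r₁ − 1/a_t)] = 9285 m/s.
Δv₁ = v_p − v_c1 = 2136 m/s.
At r₂: circular v_c2 = √(μ/r₂) = 3079 m/s; transfer-apoapsis v_a = √[μ(2/r₂ − 1/a_t)] = 1723 m/s.
Δv₂ = v_c2 − v_a = 1356 m/s.
Total Δv = Δv₁ + Δv₂ = 3493 m/s = 3.493 km/s.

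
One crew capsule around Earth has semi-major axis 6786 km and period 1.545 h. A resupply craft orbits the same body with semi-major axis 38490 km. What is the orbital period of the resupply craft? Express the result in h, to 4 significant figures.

Kepler's third law: T² ∝ a³, so T₂ = T₁ (a₂/a₁)^(3/2).
a₂/a₁ = 5.672, (a₂/a₁)^(3/2) = 13.51.
T₂ = 1.545 × 13.51 = 20.87 h.

T₂ ≈ 20.87 h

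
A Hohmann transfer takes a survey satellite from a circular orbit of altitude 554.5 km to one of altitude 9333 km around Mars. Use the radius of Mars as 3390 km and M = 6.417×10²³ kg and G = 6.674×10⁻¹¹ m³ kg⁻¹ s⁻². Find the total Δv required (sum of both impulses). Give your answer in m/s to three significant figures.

μ = GM = 6.674×10⁻¹¹ × 6.417×10²³ = 4.283×10¹³ m³/s².
r₁ = 3390 + 554.5 = 3944.5 km = 3.9445×10⁶ m.
r₂ = 3390 + 9333 = 12723 km = 1.2723×10⁷ m.
Transfer ellipse a_t = (r₁ + r₂)/2 = 8.334×10⁶ m.
At r₁: circular v_c1 = √(μ/r₁) = 3295 m/s; transfer-periapsis v_p = √[μ(2/r₁ − 1/a_t)] = 4071 m/s.
Δv₁ = v_p − v_c1 = 776.3 m/s.
At r₂: circular v_c2 = √(μ/r₂) = 1835 m/s; transfer-apoapsis v_a = √[μ(2/r₂ − 1/a_t)] = 1262 m/s.
Δv₂ = v_c2 − v_a = 572.5 m/s.
Total Δv = Δv₁ + Δv₂ = 1349 m/s.

Δv_total ≈ 1350 m/s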